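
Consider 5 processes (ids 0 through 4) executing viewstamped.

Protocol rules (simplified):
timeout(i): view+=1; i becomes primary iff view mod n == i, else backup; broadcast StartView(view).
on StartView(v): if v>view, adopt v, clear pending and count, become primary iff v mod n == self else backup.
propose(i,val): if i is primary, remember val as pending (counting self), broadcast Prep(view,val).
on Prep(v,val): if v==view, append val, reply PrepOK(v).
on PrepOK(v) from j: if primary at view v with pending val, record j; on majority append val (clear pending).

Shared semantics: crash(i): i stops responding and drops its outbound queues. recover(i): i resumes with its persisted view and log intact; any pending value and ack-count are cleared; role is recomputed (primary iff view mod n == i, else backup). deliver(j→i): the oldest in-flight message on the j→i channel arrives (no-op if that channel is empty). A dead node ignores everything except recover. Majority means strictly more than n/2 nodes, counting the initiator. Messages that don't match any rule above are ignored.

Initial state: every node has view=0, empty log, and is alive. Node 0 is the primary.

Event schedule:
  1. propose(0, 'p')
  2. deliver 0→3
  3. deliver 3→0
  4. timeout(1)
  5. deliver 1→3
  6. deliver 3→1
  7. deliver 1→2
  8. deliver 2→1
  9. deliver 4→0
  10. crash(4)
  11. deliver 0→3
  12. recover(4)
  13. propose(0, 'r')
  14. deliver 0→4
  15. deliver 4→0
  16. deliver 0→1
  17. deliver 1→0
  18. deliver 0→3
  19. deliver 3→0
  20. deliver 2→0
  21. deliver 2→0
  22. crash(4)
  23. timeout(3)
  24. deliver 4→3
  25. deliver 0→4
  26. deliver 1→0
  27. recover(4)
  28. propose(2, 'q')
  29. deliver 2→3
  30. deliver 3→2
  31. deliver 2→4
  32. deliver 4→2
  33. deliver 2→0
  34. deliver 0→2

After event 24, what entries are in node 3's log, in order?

e1 propose(0,'p'): ·
e2 deliver 0→3: 3[back,v=0,p]
e3 deliver 3→0: ·
e4 timeout(1): 1[prim,v=1,-]
e5 deliver 1→3: 3[back,v=1,p]
e6 deliver 3→1: ·
e7 deliver 1→2: 2[back,v=1,-]
e8 deliver 2→1: ·
e9 deliver 4→0: ·
e10 crash(4): 4[✗back,v=0,-]
e11 deliver 0→3: ·
e12 recover(4): 4[back,v=0,-]
e13 propose(0,'r'): ·
e14 deliver 0→4: 4[back,v=0,p]
e15 deliver 4→0: ·
e16 deliver 0→1: ·
e17 deliver 1→0: 0[back,v=1,-]
e18 deliver 0→3: ·
e19 deliver 3→0: ·
e20 deliver 2→0: ·
e21 deliver 2→0: ·
e22 crash(4): 4[✗back,v=0,p]
e23 timeout(3): 3[back,v=2,p]
e24 deliver 4→3: ·

p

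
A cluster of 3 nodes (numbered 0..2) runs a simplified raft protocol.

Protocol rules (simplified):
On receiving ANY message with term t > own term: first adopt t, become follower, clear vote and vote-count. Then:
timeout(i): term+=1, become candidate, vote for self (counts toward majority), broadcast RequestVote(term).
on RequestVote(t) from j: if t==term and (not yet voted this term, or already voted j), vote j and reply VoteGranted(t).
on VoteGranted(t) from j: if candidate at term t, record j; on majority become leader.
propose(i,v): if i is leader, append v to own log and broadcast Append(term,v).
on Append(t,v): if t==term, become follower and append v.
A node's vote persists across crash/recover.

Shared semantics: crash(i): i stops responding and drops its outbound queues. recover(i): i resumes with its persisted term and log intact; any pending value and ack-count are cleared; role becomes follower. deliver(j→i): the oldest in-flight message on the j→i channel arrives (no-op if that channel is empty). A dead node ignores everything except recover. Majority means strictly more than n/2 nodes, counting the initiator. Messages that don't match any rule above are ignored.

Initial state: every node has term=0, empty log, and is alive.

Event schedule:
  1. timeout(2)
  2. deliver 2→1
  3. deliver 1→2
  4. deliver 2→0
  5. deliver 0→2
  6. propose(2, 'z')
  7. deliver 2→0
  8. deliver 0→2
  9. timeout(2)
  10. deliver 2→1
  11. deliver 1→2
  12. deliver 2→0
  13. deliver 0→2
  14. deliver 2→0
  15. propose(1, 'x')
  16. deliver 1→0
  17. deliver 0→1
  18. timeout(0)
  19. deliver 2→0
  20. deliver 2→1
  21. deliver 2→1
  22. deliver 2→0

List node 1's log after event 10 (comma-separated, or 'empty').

e1 timeout(2): 2[cand,t=1,-]
e2 deliver 2→1: 1[foll,t=1,-]
e3 deliver 1→2: 2[lead,t=1,-]
e4 deliver 2→0: 0[foll,t=1,-]
e5 deliver 0→2: ·
e6 propose(2,'z'): 2[lead,t=1,z]
e7 deliver 2→0: 0[foll,t=1,z]
e8 deliver 0→2: ·
e9 timeout(2): 2[cand,t=2,z]
e10 deliver 2→1: 1[foll,t=1,z]

z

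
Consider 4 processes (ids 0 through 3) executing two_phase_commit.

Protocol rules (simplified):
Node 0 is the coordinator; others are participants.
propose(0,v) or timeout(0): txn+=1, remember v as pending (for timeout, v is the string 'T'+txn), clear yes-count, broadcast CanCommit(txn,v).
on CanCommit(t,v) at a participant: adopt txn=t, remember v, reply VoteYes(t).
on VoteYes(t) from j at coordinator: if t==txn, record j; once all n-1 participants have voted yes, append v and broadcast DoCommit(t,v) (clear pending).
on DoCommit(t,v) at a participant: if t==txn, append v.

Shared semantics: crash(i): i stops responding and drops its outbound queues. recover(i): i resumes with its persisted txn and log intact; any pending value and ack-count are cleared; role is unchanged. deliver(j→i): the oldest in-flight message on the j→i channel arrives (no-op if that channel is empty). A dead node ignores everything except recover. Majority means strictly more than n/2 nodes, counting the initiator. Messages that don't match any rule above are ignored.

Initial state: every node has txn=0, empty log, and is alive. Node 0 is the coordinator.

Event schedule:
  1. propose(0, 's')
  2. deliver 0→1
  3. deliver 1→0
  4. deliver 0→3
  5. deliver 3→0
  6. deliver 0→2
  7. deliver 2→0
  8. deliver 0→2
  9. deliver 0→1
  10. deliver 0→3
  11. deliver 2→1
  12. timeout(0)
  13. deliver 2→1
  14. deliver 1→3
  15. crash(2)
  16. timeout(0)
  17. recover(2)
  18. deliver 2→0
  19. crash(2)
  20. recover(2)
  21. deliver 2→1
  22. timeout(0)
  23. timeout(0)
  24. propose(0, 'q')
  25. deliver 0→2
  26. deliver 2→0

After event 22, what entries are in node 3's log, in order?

s

[1] propose(0,'s') → N0(coor t1 [-])
[2] deliver 0→1 → N1(part t1 [-])
[3] deliver 1→0 → ∅
[4] deliver 0→3 → N3(part t1 [-])
[5] deliver 3→0 → ∅
[6] deliver 0→2 → N2(part t1 [-])
[7] deliver 2→0 → N0(coor t1 [s])
[8] deliver 0→2 → N2(part t1 [s])
[9] deliver 0→1 → N1(part t1 [s])
[10] deliver 0→3 → N3(part t1 [s])
[11] deliver 2→1 → ∅
[12] timeout(0) → N0(coor t2 [s])
[13] deliver 2→1 → ∅
[14] deliver 1→3 → ∅
[15] crash(2) → N2(✗part t1 [s])
[16] timeout(0) → N0(coor t3 [s])
[17] recover(2) → N2(part t1 [s])
[18] deliver 2→0 → ∅
[19] crash(2) → N2(✗part t1 [s])
[20] recover(2) → N2(part t1 [s])
[21] deliver 2→1 → ∅
[22] timeout(0) → N0(coor t4 [s])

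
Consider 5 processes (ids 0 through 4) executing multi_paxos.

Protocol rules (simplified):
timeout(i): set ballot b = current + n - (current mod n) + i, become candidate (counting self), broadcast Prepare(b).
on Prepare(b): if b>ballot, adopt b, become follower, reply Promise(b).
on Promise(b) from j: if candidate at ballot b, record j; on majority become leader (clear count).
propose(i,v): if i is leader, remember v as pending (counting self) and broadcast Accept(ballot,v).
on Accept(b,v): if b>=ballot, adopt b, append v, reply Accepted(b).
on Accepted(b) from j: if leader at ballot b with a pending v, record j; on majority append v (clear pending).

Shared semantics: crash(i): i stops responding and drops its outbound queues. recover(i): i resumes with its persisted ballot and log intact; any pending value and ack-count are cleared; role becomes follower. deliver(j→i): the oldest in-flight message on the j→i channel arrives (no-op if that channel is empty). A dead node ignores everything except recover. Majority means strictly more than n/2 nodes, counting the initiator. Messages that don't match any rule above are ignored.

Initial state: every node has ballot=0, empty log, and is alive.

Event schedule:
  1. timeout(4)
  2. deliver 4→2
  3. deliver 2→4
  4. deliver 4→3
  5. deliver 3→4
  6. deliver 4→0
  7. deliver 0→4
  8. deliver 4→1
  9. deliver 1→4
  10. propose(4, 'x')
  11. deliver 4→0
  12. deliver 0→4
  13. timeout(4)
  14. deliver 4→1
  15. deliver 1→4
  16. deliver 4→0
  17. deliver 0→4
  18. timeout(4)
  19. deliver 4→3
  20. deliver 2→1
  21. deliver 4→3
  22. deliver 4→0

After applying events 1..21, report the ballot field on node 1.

9

[1] timeout(4) → N4(cand b9 [-])
[2] deliver 4→2 → N2(foll b9 [-])
[3] deliver 2→4 → ∅
[4] deliver 4→3 → N3(foll b9 [-])
[5] deliver 3→4 → N4(lead b9 [-])
[6] deliver 4→0 → N0(foll b9 [-])
[7] deliver 0→4 → ∅
[8] deliver 4→1 → N1(foll b9 [-])
[9] deliver 1→4 → ∅
[10] propose(4,'x') → ∅
[11] deliver 4→0 → N0(foll b9 [x])
[12] deliver 0→4 → ∅
[13] timeout(4) → N4(cand b14 [-])
[14] deliver 4→1 → N1(foll b9 [x])
[15] deliver 1→4 → ∅
[16] deliver 4→0 → N0(foll b14 [x])
[17] deliver 0→4 → ∅
[18] timeout(4) → N4(cand b19 [-])
[19] deliver 4→3 → N3(foll b9 [x])
[20] deliver 2→1 → ∅
[21] deliver 4→3 → N3(foll b14 [x])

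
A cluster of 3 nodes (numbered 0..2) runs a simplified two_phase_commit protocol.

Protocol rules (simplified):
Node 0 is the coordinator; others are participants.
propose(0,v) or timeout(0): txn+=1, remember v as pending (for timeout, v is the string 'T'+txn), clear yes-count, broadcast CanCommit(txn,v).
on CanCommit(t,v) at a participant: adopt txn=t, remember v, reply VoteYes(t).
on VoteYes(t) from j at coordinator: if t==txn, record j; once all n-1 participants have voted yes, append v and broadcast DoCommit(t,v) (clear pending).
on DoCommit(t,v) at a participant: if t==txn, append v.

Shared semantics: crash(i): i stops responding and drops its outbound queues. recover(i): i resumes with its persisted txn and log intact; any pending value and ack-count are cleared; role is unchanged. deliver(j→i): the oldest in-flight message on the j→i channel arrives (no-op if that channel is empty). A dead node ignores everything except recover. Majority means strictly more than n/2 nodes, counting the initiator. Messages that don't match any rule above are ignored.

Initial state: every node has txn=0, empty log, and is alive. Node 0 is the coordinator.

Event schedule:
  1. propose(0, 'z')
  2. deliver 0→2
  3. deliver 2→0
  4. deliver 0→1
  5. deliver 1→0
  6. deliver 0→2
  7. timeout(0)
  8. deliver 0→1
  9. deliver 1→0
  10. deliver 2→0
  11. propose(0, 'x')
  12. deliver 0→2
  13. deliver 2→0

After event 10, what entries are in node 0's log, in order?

z

e1 propose(0,'z'): 0[coor,t=1,-]
e2 deliver 0→2: 2[part,t=1,-]
e3 deliver 2→0: ·
e4 deliver 0→1: 1[part,t=1,-]
e5 deliver 1→0: 0[coor,t=1,z]
e6 deliver 0→2: 2[part,t=1,z]
e7 timeout(0): 0[coor,t=2,z]
e8 deliver 0→1: 1[part,t=1,z]
e9 deliver 1→0: ·
e10 deliver 2→0: ·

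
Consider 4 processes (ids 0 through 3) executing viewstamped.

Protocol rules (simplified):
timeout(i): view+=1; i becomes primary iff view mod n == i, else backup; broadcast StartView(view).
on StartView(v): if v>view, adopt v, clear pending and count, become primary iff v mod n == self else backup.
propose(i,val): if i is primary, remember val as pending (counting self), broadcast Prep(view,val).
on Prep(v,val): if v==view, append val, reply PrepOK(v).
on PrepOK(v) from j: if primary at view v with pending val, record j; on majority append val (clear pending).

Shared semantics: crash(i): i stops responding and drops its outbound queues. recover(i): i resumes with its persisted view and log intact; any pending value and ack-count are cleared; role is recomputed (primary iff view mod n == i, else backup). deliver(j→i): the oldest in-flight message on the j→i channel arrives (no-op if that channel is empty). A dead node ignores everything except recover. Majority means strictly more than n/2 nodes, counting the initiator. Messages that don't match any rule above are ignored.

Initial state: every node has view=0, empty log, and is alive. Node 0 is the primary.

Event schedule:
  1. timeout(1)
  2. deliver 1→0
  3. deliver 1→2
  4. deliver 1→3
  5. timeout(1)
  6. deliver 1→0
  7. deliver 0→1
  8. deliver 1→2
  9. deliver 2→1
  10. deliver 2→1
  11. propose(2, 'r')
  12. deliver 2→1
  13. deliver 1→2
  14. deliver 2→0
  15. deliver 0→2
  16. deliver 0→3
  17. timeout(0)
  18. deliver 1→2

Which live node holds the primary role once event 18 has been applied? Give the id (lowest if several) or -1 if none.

step 1 timeout(1): 1={prim,v=1,log=-}
step 2 deliver 1→0: 0={back,v=1,log=-}
step 3 deliver 1→2: 2={back,v=1,log=-}
step 4 deliver 1→3: 3={back,v=1,log=-}
step 5 timeout(1): 1={back,v=2,log=-}
step 6 deliver 1→0: 0={back,v=2,log=-}
step 7 deliver 0→1: —
step 8 deliver 1→2: 2={prim,v=2,log=-}
step 9 deliver 2→1: —
step 10 deliver 2→1: —
step 11 propose(2,'r'): —
step 12 deliver 2→1: 1={back,v=2,log=r}
step 13 deliver 1→2: —
step 14 deliver 2→0: 0={back,v=2,log=r}
step 15 deliver 0→2: 2={prim,v=2,log=r}
step 16 deliver 0→3: —
step 17 timeout(0): 0={back,v=3,log=r}
step 18 deliver 1→2: —

2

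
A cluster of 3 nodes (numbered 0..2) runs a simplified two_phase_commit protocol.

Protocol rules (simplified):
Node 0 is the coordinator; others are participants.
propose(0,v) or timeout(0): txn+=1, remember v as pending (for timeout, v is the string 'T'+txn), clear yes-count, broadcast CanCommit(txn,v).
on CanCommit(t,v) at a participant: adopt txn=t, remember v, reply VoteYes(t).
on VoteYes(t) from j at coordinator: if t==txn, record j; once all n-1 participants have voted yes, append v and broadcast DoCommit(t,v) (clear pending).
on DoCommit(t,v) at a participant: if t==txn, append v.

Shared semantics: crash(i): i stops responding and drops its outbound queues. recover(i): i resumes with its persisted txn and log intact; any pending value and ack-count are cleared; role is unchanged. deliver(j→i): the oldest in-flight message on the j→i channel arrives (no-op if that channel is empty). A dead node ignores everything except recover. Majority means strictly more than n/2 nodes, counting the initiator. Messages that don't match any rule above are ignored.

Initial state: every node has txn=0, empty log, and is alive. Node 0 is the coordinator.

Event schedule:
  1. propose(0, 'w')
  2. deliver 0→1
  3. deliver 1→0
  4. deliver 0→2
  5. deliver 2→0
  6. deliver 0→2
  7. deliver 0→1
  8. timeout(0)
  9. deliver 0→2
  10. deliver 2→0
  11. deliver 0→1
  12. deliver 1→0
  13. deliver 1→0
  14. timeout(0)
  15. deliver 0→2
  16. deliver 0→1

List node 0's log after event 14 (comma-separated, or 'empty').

1. propose(0,'w'):  <0:coor t1 ->
2. deliver 0→1:  <1:part t1 ->
3. deliver 1→0:  nop
4. deliver 0→2:  <2:part t1 ->
5. deliver 2→0:  <0:coor t1 w>
6. deliver 0→2:  <2:part t1 w>
7. deliver 0→1:  <1:part t1 w>
8. timeout(0):  <0:coor t2 w>
9. deliver 0→2:  <2:part t2 w>
10. deliver 2→0:  nop
11. deliver 0→1:  <1:part t2 w>
12. deliver 1→0:  <0:coor t2 w,T2>
13. deliver 1→0:  nop
14. timeout(0):  <0:coor t3 w,T2>

w,T2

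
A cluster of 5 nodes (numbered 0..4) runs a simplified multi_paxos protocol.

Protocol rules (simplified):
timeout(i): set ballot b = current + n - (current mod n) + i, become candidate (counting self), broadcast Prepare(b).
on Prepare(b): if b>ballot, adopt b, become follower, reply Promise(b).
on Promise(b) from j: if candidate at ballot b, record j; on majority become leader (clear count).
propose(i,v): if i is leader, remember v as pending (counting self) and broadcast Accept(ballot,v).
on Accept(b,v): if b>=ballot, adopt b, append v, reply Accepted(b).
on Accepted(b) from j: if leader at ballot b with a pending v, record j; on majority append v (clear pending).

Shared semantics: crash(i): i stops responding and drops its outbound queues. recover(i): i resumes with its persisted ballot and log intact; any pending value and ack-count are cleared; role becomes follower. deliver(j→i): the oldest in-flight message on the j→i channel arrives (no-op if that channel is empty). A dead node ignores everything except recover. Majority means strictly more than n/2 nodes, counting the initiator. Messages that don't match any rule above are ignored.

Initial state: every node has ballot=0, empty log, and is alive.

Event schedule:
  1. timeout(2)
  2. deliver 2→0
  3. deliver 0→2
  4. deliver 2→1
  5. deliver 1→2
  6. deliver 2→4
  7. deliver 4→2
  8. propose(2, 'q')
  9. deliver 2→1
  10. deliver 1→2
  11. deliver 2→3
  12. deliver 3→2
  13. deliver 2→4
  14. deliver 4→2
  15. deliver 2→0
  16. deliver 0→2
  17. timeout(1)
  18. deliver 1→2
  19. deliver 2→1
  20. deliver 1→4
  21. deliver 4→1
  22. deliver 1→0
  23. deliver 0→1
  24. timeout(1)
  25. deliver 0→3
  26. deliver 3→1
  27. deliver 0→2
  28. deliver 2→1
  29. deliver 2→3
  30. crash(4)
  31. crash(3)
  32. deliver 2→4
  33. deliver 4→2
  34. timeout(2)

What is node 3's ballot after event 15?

7

after 1 — timeout(2): n2:cand/b7/[-]
after 2 — deliver 2→0: n0:foll/b7/[-]
after 3 — deliver 0→2: ·
after 4 — deliver 2→1: n1:foll/b7/[-]
after 5 — deliver 1→2: n2:lead/b7/[-]
after 6 — deliver 2→4: n4:foll/b7/[-]
after 7 — deliver 4→2: ·
after 8 — propose(2,'q'): ·
after 9 — deliver 2→1: n1:foll/b7/[q]
after 10 — deliver 1→2: ·
after 11 — deliver 2→3: n3:foll/b7/[-]
after 12 — deliver 3→2: ·
after 13 — deliver 2→4: n4:foll/b7/[q]
after 14 — deliver 4→2: n2:lead/b7/[q]
after 15 — deliver 2→0: n0:foll/b7/[q]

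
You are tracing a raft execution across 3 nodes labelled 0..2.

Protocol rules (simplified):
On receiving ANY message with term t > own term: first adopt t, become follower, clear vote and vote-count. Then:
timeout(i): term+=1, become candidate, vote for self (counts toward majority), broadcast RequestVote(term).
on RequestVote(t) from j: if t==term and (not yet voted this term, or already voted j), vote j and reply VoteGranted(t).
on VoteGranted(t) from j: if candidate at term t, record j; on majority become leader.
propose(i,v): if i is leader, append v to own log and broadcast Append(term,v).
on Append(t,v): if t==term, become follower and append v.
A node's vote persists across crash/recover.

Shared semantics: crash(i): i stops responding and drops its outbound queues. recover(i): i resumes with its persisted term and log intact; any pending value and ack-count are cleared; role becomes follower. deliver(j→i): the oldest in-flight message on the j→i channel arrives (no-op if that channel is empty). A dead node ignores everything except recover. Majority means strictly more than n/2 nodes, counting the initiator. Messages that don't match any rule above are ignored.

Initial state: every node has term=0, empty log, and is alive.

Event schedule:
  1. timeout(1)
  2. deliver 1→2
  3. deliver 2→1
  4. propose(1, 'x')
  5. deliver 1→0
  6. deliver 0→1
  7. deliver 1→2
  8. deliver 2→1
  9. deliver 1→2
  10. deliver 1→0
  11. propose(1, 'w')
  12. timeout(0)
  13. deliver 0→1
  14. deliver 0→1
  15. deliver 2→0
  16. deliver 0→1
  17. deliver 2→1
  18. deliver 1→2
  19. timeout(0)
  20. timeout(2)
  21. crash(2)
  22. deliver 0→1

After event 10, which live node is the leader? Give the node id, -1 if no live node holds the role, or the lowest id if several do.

[1] timeout(1) → N1(cand t1 [-])
[2] deliver 1→2 → N2(foll t1 [-])
[3] deliver 2→1 → N1(lead t1 [-])
[4] propose(1,'x') → N1(lead t1 [x])
[5] deliver 1→0 → N0(foll t1 [-])
[6] deliver 0→1 → ∅
[7] deliver 1→2 → N2(foll t1 [x])
[8] deliver 2→1 → ∅
[9] deliver 1→2 → ∅
[10] deliver 1→0 → N0(foll t1 [x])

1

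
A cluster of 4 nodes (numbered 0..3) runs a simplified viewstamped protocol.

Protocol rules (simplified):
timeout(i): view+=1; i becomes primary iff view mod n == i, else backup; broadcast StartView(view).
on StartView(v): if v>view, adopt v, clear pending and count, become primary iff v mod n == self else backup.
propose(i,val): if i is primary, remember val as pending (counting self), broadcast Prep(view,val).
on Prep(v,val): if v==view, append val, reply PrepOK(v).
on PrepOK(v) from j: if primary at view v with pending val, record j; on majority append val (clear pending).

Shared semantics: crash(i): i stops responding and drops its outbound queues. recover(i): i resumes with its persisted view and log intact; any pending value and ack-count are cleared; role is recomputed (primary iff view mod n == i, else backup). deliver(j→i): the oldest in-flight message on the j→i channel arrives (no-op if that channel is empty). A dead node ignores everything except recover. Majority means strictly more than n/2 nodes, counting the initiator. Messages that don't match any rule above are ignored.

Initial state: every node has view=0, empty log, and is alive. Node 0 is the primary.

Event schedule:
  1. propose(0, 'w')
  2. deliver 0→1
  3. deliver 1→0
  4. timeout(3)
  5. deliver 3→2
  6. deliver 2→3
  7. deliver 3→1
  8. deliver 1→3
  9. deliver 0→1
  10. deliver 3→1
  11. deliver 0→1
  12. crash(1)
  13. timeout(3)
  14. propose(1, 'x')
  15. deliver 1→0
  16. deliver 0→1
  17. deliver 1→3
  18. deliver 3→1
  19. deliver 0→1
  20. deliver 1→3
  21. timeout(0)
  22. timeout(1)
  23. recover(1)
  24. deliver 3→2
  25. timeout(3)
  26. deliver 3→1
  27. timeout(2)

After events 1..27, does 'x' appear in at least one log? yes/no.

[1] propose(0,'w') → ∅
[2] deliver 0→1 → N1(back v0 [w])
[3] deliver 1→0 → ∅
[4] timeout(3) → N3(back v1 [-])
[5] deliver 3→2 → N2(back v1 [-])
[6] deliver 2→3 → ∅
[7] deliver 3→1 → N1(prim v1 [w])
[8] deliver 1→3 → ∅
[9] deliver 0→1 → ∅
[10] deliver 3→1 → ∅
[11] deliver 0→1 → ∅
[12] crash(1) → N1(✗prim v1 [w])
[13] timeout(3) → N3(back v2 [-])
[14] propose(1,'x') → ∅
[15] deliver 1→0 → ∅
[16] deliver 0→1 → ∅
[17] deliver 1→3 → ∅
[18] deliver 3→1 → ∅
[19] deliver 0→1 → ∅
[20] deliver 1→3 → ∅
[21] timeout(0) → N0(back v1 [-])
[22] timeout(1) → ∅
[23] recover(1) → N1(prim v1 [w])
[24] deliver 3→2 → N2(prim v2 [-])
[25] timeout(3) → N3(prim v3 [-])
[26] deliver 3→1 → N1(back v2 [w])
[27] timeout(2) → N2(back v3 [-])

no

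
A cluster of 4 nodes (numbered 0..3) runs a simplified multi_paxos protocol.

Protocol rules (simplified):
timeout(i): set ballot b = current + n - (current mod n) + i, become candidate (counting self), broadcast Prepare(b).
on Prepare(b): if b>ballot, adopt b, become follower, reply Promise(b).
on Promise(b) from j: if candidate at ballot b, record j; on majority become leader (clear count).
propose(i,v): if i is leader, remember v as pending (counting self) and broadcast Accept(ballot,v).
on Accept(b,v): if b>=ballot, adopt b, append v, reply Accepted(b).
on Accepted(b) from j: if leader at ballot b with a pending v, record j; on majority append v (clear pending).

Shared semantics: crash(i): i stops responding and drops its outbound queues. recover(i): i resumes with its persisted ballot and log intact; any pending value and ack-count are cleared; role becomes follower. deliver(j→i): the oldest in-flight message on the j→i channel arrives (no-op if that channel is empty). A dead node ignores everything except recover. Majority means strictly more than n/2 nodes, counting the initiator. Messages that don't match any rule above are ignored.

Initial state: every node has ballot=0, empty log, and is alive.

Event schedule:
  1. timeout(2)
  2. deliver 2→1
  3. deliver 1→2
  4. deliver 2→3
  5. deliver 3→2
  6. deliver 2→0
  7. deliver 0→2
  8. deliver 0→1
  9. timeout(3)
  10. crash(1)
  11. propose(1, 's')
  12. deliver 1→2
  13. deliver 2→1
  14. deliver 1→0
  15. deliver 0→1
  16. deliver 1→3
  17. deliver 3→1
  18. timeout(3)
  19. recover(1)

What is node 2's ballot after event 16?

step 1 timeout(2): 2={cand,b=6,log=-}
step 2 deliver 2→1: 1={foll,b=6,log=-}
step 3 deliver 1→2: —
step 4 deliver 2→3: 3={foll,b=6,log=-}
step 5 deliver 3→2: 2={lead,b=6,log=-}
step 6 deliver 2→0: 0={foll,b=6,log=-}
step 7 deliver 0→2: —
step 8 deliver 0→1: —
step 9 timeout(3): 3={cand,b=11,log=-}
step 10 crash(1): 1={✗foll,b=6,log=-}
step 11 propose(1,'s'): —
step 12 deliver 1→2: —
step 13 deliver 2→1: —
step 14 deliver 1→0: —
step 15 deliver 0→1: —
step 16 deliver 1→3: —

6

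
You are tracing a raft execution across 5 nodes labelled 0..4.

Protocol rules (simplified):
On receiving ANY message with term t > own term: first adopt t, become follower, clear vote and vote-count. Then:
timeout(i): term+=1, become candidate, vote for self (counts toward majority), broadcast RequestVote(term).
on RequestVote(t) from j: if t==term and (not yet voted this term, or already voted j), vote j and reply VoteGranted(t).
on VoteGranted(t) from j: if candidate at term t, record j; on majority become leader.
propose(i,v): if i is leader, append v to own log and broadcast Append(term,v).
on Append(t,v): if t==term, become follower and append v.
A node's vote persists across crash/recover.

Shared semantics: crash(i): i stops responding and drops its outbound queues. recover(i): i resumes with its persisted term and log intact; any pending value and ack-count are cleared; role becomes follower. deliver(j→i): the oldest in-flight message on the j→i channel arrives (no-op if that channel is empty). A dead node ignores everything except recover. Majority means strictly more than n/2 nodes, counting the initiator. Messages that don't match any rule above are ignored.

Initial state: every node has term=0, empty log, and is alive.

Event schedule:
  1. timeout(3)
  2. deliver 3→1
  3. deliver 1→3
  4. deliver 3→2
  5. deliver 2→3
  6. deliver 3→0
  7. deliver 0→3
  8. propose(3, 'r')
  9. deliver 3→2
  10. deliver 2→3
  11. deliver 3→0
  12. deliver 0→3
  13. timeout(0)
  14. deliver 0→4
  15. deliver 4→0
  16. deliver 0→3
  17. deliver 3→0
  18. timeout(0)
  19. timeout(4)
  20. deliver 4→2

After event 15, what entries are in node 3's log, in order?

step 1 timeout(3): 3={cand,t=1,log=-}
step 2 deliver 3→1: 1={foll,t=1,log=-}
step 3 deliver 1→3: —
step 4 deliver 3→2: 2={foll,t=1,log=-}
step 5 deliver 2→3: 3={lead,t=1,log=-}
step 6 deliver 3→0: 0={foll,t=1,log=-}
step 7 deliver 0→3: —
step 8 propose(3,'r'): 3={lead,t=1,log=r}
step 9 deliver 3→2: 2={foll,t=1,log=r}
step 10 deliver 2→3: —
step 11 deliver 3→0: 0={foll,t=1,log=r}
step 12 deliver 0→3: —
step 13 timeout(0): 0={cand,t=2,log=r}
step 14 deliver 0→4: 4={foll,t=2,log=-}
step 15 deliver 4→0: —

r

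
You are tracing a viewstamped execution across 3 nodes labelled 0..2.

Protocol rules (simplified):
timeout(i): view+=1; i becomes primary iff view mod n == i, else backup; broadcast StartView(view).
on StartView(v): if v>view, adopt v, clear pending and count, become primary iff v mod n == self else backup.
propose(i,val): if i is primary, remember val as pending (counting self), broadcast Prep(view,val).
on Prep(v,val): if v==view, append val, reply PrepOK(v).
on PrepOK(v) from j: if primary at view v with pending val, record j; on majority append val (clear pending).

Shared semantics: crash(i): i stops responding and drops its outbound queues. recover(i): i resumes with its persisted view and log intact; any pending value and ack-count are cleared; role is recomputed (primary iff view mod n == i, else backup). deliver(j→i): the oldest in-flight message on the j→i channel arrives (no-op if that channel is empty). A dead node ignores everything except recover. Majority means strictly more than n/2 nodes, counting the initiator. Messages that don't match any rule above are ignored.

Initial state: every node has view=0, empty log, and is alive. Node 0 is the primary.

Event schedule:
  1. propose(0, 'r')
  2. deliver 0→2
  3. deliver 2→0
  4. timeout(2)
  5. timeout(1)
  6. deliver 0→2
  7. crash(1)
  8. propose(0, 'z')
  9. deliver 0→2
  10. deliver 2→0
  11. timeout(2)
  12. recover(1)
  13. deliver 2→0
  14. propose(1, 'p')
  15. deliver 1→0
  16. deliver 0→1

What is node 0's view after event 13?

e1 propose(0,'r'): ·
e2 deliver 0→2: 2[back,v=0,r]
e3 deliver 2→0: 0[prim,v=0,r]
e4 timeout(2): 2[back,v=1,r]
e5 timeout(1): 1[prim,v=1,-]
e6 deliver 0→2: ·
e7 crash(1): 1[✗prim,v=1,-]
e8 propose(0,'z'): ·
e9 deliver 0→2: ·
e10 deliver 2→0: 0[back,v=1,r]
e11 timeout(2): 2[prim,v=2,r]
e12 recover(1): 1[prim,v=1,-]
e13 deliver 2→0: 0[back,v=2,r]

2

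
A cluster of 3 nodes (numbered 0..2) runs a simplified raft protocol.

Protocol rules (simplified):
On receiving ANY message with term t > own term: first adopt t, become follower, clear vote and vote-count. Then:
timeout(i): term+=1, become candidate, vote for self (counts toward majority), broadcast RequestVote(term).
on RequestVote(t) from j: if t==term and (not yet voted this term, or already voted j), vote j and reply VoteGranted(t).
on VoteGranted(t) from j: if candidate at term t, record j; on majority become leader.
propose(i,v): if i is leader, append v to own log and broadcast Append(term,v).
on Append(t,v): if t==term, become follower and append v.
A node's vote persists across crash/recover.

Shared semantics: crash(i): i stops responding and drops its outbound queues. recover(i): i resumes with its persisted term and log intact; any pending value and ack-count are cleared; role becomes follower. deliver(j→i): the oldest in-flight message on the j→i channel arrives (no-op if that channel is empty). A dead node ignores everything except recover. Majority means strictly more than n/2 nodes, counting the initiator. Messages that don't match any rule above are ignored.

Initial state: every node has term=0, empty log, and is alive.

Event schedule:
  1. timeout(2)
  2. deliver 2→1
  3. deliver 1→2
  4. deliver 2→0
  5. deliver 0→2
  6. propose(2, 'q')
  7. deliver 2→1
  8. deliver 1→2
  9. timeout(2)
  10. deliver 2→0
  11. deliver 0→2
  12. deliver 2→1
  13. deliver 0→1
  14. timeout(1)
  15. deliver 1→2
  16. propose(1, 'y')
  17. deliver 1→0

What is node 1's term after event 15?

3

step 1 timeout(2): 2={cand,t=1,log=-}
step 2 deliver 2→1: 1={foll,t=1,log=-}
step 3 deliver 1→2: 2={lead,t=1,log=-}
step 4 deliver 2→0: 0={foll,t=1,log=-}
step 5 deliver 0→2: —
step 6 propose(2,'q'): 2={lead,t=1,log=q}
step 7 deliver 2→1: 1={foll,t=1,log=q}
step 8 deliver 1→2: —
step 9 timeout(2): 2={cand,t=2,log=q}
step 10 deliver 2→0: 0={foll,t=1,log=q}
step 11 deliver 0→2: —
step 12 deliver 2→1: 1={foll,t=2,log=q}
step 13 deliver 0→1: —
step 14 timeout(1): 1={cand,t=3,log=q}
step 15 deliver 1→2: 2={lead,t=2,log=q}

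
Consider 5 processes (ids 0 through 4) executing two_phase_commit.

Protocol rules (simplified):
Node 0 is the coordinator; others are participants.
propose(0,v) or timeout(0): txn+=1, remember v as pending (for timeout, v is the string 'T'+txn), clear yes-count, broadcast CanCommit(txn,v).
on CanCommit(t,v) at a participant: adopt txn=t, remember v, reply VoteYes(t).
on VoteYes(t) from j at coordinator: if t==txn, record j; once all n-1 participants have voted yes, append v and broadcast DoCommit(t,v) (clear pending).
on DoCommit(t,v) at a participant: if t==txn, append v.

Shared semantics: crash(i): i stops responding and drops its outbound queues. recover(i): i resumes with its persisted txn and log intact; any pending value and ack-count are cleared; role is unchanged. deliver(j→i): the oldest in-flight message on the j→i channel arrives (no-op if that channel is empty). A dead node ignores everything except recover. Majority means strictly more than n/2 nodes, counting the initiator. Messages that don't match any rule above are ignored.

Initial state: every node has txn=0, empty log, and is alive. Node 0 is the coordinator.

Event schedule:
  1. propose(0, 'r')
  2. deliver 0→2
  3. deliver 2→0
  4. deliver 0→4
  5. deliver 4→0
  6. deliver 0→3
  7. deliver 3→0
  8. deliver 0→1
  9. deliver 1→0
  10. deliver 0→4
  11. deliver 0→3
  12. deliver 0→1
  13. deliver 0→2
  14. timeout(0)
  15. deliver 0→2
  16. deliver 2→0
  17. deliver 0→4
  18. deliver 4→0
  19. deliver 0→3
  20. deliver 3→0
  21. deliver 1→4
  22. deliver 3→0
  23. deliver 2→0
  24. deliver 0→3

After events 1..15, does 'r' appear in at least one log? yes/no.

e1 propose(0,'r'): 0[coor,t=1,-]
e2 deliver 0→2: 2[part,t=1,-]
e3 deliver 2→0: ·
e4 deliver 0→4: 4[part,t=1,-]
e5 deliver 4→0: ·
e6 deliver 0→3: 3[part,t=1,-]
e7 deliver 3→0: ·
e8 deliver 0→1: 1[part,t=1,-]
e9 deliver 1→0: 0[coor,t=1,r]
e10 deliver 0→4: 4[part,t=1,r]
e11 deliver 0→3: 3[part,t=1,r]
e12 deliver 0→1: 1[part,t=1,r]
e13 deliver 0→2: 2[part,t=1,r]
e14 timeout(0): 0[coor,t=2,r]
e15 deliver 0→2: 2[part,t=2,r]

yes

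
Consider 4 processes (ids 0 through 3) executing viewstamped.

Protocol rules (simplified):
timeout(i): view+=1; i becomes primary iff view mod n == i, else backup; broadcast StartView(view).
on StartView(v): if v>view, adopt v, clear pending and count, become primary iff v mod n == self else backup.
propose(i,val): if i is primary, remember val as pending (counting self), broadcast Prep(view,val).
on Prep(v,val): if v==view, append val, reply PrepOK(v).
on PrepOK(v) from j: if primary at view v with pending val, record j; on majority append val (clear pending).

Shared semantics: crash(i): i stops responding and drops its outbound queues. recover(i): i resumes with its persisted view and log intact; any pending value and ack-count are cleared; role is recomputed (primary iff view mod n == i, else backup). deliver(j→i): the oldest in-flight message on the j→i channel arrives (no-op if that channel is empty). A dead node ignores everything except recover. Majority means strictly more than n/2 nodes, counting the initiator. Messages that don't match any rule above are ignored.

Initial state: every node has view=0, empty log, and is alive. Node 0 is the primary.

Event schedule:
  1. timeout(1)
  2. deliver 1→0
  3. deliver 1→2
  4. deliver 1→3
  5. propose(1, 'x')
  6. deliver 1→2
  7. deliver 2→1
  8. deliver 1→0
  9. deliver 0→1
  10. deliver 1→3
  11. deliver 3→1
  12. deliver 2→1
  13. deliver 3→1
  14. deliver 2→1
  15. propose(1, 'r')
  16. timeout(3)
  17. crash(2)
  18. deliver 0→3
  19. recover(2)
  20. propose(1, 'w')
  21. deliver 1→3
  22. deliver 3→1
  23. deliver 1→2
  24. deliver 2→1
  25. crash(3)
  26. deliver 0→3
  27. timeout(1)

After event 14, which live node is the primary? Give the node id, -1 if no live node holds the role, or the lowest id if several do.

1

1. timeout(1):  <1:prim v1 ->
2. deliver 1→0:  <0:back v1 ->
3. deliver 1→2:  <2:back v1 ->
4. deliver 1→3:  <3:back v1 ->
5. propose(1,'x'):  nop
6. deliver 1→2:  <2:back v1 x>
7. deliver 2→1:  nop
8. deliver 1→0:  <0:back v1 x>
9. deliver 0→1:  <1:prim v1 x>
10. deliver 1→3:  <3:back v1 x>
11. deliver 3→1:  nop
12. deliver 2→1:  nop
13. deliver 3→1:  nop
14. deliver 2→1:  nop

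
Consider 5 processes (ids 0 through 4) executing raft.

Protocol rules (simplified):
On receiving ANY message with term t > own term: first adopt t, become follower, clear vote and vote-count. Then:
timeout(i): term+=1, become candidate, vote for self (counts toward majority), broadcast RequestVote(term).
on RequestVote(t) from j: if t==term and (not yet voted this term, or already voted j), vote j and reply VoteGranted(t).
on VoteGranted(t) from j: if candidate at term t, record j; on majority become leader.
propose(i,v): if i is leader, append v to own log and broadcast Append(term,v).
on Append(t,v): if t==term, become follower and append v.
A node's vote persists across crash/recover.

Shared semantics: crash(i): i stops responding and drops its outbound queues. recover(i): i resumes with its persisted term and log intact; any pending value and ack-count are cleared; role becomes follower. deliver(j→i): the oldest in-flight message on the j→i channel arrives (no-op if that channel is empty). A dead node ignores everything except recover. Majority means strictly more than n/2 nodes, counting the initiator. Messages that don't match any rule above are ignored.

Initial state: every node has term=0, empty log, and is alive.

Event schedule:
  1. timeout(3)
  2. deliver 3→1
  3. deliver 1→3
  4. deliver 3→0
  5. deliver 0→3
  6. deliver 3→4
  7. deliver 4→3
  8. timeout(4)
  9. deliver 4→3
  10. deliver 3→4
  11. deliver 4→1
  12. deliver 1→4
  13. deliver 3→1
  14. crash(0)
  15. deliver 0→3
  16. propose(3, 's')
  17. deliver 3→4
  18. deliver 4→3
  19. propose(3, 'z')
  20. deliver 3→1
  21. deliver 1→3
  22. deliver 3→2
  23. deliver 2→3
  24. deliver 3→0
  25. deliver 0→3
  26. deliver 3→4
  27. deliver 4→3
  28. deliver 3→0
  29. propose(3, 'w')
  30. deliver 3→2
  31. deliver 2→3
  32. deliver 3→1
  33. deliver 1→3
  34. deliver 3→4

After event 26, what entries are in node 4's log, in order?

empty

[1] timeout(3) → N3(cand t1 [-])
[2] deliver 3→1 → N1(foll t1 [-])
[3] deliver 1→3 → ∅
[4] deliver 3→0 → N0(foll t1 [-])
[5] deliver 0→3 → N3(lead t1 [-])
[6] deliver 3→4 → N4(foll t1 [-])
[7] deliver 4→3 → ∅
[8] timeout(4) → N4(cand t2 [-])
[9] deliver 4→3 → N3(foll t2 [-])
[10] deliver 3→4 → ∅
[11] deliver 4→1 → N1(foll t2 [-])
[12] deliver 1→4 → N4(lead t2 [-])
[13] deliver 3→1 → ∅
[14] crash(0) → N0(✗foll t1 [-])
[15] deliver 0→3 → ∅
[16] propose(3,'s') → ∅
[17] deliver 3→4 → ∅
[18] deliver 4→3 → ∅
[19] propose(3,'z') → ∅
[20] deliver 3→1 → ∅
[21] deliver 1→3 → ∅
[22] deliver 3→2 → N2(foll t1 [-])
[23] deliver 2→3 → ∅
[24] deliver 3→0 → ∅
[25] deliver 0→3 → ∅
[26] deliver 3→4 → ∅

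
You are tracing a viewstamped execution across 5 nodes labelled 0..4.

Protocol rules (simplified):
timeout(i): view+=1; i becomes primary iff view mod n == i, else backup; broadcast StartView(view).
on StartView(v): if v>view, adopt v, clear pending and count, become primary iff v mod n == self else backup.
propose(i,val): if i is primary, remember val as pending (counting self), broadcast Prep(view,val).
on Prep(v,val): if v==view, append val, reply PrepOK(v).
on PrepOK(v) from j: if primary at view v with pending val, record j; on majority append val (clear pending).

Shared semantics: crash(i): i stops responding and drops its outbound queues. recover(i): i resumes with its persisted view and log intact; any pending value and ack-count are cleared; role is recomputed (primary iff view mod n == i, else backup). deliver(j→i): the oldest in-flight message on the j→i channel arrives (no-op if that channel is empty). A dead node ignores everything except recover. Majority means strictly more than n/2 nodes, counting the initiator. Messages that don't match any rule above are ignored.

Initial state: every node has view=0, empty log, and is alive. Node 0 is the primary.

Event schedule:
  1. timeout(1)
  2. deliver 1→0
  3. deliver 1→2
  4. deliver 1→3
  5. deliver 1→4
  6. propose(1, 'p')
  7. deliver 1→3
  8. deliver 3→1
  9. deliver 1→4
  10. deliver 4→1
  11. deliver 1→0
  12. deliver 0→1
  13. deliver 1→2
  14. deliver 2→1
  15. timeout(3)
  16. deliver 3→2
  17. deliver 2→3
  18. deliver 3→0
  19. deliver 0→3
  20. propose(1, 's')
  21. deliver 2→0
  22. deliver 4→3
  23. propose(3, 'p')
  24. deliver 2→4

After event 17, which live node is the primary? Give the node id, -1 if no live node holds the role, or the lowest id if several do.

step 1 timeout(1): 1={prim,v=1,log=-}
step 2 deliver 1→0: 0={back,v=1,log=-}
step 3 deliver 1→2: 2={back,v=1,log=-}
step 4 deliver 1→3: 3={back,v=1,log=-}
step 5 deliver 1→4: 4={back,v=1,log=-}
step 6 propose(1,'p'): —
step 7 deliver 1→3: 3={back,v=1,log=p}
step 8 deliver 3→1: —
step 9 deliver 1→4: 4={back,v=1,log=p}
step 10 deliver 4→1: 1={prim,v=1,log=p}
step 11 deliver 1→0: 0={back,v=1,log=p}
step 12 deliver 0→1: —
step 13 deliver 1→2: 2={back,v=1,log=p}
step 14 deliver 2→1: —
step 15 timeout(3): 3={back,v=2,log=p}
step 16 deliver 3→2: 2={prim,v=2,log=p}
step 17 deliver 2→3: —

1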